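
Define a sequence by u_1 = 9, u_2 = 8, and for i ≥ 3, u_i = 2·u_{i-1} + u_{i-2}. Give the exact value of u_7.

821

Compute successive terms:
u_3 = 25;  u_4 = 58;  u_5 = 141;  u_6 = 340;  u_7 = 821.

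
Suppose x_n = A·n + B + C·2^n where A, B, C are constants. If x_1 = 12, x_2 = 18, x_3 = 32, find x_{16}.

At n = 1, 2, 3: A + B + 2C = 12; 2A + B + 4C = 18; 3A + B + 8C = 32.
Subtracting the first from the second: A + 2C = 6.
Subtracting the second from the third: A + 4C = 14.
Solving: C = 4, A = -2, then B = 6.
So x_n = -2·n + 6 + 4·2^n; at n=16 this is 262118.

262118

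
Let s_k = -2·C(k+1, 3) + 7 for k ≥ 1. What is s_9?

-233

C(10, 3) = 120, so s_9 = -233.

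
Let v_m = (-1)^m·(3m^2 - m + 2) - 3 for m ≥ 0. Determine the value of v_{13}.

(-1)^13 = -1; 3m^2 - m + 2 at m=13 is 496; so v_{13} = -499.

-499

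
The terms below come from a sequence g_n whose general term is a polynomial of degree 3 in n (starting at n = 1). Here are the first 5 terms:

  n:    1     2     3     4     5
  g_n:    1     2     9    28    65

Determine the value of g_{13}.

1st diffs: 1, 7, 19, 37.
2nd diffs: 6, 12, 18.
3rd diffs: 6, 6 (constant).
So g_n = n^3 - 3n^2 + 3n.
Evaluating at n = 13 gives g_{13} = 1729.

1729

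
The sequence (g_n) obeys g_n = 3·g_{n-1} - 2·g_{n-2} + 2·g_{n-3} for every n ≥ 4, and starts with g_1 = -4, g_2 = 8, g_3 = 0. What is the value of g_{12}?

Step forward from the initial values:
g_4 = -24; g_5 = -56; g_6 = -120; g_7 = -296; g_8 = -760; g_9 = -1928; g_{10} = -4856; g_{11} = -12232; g_{12} = -30840.

-30840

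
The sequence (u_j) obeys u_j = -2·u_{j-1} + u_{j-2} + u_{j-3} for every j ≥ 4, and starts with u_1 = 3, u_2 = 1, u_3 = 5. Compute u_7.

86

Step forward from the initial values:
u_4 = -6, u_5 = 18, u_6 = -37, u_7 = 86.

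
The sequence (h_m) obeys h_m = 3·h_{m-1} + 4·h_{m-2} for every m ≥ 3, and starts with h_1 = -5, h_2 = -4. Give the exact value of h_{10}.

-471856

h_3 = -32  h_4 = -112  h_5 = -464  h_6 = -1840  h_7 = -7376  h_8 = -29488  h_9 = -117968  h_{10} = -471856.
(Characteristic roots are 4 and -1.)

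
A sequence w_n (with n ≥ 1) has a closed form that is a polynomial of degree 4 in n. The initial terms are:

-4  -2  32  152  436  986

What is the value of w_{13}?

25892

1st diffs: 2, 34, 120, 284, 550.
2nd diffs: 32, 86, 164, 266.
3rd diffs: 54, 78, 102.
4th diffs: 24, 24 (constant).
Newton forward-difference form: w_n = -4 + 2·C(n-1,1) + 32·C(n-1,2) + 54·C(n-1,3) + 24·C(n-1,4).
At n = 13: n-1 = 12, so w_{13} = -4 + 24 + 2112 + 11880 + 11880 = 25892.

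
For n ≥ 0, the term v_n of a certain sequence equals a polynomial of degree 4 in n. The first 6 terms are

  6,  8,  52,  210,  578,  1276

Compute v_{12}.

30522

1st diffs: 2, 44, 158, 368, 698.
2nd diffs: 42, 114, 210, 330.
3rd diffs: 72, 96, 120.
4th diffs: 24, 24 (constant).
Newton forward-difference form: v_n = 6 + 2·C(n,1) + 42·C(n,2) + 72·C(n,3) + 24·C(n,4).
At n = 12: n = 12, so v_{12} = 6 + 24 + 2772 + 15840 + 11880 = 30522.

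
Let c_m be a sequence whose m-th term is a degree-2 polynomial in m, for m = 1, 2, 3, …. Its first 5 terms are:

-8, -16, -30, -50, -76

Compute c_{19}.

-1070

1st diffs: -8, -14, -20, -26.
2nd diffs: -6, -6, -6 (constant).
Newton forward-difference form: c_m = -8 + (-8)·C(m-1,1) + (-6)·C(m-1,2).
At m = 19: m-1 = 18, so c_{19} = -8 - 144 - 918 = -1070.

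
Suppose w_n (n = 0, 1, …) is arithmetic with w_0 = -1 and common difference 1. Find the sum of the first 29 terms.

w_n = -1 + (n - 0)·1.
w_{28} = 27; S = 29·(-1 + 27)/2 = 377.

377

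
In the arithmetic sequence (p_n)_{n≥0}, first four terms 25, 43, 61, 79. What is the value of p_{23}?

Common difference d = 18.
p_n = 25 + (n - 0)·18.
p_{23} = 25 + 23·18 = 439.

439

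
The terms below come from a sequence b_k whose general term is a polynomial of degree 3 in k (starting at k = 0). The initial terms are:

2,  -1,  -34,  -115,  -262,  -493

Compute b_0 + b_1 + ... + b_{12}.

-21658

1st diffs: -3, -33, -81, -147, -231.
2nd diffs: -30, -48, -66, -84.
3rd diffs: -18, -18, -18 (constant).
Newton forward-difference form: b_k = 2 + (-3)·C(k,1) + (-30)·C(k,2) + (-18)·C(k,3).
Continuing: …, -826, -1279, -1870, -2617, …, b_{12} = -5974.
Summing k = 0..12 (13 terms) gives -21658.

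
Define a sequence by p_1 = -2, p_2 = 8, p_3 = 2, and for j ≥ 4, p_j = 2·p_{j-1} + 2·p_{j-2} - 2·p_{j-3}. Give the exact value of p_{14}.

154048

Step forward from the initial values:
p_4 = 24;  p_5 = 36;  p_6 = 116;  …;  p_{11} = 10064;  p_{12} = 25040;  p_{13} = 62048;  p_{14} = 154048.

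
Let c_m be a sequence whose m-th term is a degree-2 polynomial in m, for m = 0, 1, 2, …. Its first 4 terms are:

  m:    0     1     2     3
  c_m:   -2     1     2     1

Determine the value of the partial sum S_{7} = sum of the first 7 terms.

1st diffs: 3, 1, -1.
2nd diffs: -2, -2 (constant).
Newton forward-difference form: c_m = -2 + 3·C(m,1) + (-2)·C(m,2).
Continuing: -2, -7, -14.
Summing m = 0..6 (7 terms) gives -21.

-21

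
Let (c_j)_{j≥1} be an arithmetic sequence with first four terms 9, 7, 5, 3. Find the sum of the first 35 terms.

Common difference d = -2.
c_j = 9 + (j - 1)·(-2).
c_{35} = -59; S = 35·(9 + (-59))/2 = -875.

-875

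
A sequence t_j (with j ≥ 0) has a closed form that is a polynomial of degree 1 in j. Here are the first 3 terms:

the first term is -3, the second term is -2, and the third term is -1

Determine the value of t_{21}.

18

1st diffs: 1, 1 (constant).
So t_j = j - 3.
Evaluating at j = 21 gives t_{21} = 18.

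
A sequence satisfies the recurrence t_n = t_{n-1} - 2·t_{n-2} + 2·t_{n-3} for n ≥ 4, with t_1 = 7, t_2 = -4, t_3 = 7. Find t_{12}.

t_4 = 29, t_5 = 7, t_6 = -37, t_7 = 7, t_8 = 95, t_9 = 7, t_{10} = -169, t_{11} = 7, t_{12} = 359.

359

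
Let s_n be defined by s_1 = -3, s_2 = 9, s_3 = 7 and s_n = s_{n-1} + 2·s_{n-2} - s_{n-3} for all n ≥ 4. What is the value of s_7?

Iterate the recurrence:
s_4 = 28; s_5 = 33; s_6 = 82; s_7 = 120.

120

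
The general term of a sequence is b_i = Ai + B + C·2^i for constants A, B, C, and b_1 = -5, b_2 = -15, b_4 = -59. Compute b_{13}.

-24623

At i = 1, 2, 4: A + B + 2C = -5; 2A + B + 4C = -15; 4A + B + 16C = -59.
Subtracting the first from the second: A + 2C = -10.
Subtracting the second from the third: 2A + 12C = -44.
Solving: C = -3, A = -4, then B = 5.
So b_i = -4·i + 5 + (-3)·2^i; at i=13 this is -24623.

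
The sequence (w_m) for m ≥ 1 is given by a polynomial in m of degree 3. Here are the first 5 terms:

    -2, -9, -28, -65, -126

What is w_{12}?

-1729

1st diffs: -7, -19, -37, -61.
2nd diffs: -12, -18, -24.
3rd diffs: -6, -6 (constant).
Newton forward-difference form: w_m = -2 + (-7)·C(m-1,1) + (-12)·C(m-1,2) + (-6)·C(m-1,3).
At m = 12: m-1 = 11, so w_{12} = -2 - 77 - 660 - 990 = -1729.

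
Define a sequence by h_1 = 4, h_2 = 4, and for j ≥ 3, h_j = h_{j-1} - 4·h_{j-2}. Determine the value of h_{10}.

Step forward from the initial values:
h_3 = -12;  h_4 = -28;  h_5 = 20;  h_6 = 132;  h_7 = 52;  h_8 = -476;  h_9 = -684;  h_{10} = 1220.

1220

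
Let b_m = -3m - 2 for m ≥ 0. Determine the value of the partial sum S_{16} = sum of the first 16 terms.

Over m = 0..15: Σm = 120.
Total = (-3)·120 + (-2)·16 = -392.

-392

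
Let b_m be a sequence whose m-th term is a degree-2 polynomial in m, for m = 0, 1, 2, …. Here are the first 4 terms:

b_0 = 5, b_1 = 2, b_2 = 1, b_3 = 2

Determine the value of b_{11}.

82

1st diffs: -3, -1, 1.
2nd diffs: 2, 2 (constant).
Newton forward-difference form: b_m = 5 + (-3)·C(m,1) + 2·C(m,2).
At m = 11: m = 11, so b_{11} = 5 - 33 + 110 = 82.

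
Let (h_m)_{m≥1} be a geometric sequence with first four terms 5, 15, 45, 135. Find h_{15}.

23914845

Common ratio r = 3.
h_m = 5·3^(m-1).
h_{15} = 5·3^14 = 23914845.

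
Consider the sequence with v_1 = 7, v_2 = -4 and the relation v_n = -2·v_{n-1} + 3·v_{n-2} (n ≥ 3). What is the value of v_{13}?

1461467

Applying the relation repeatedly:
v_3 = 29; v_4 = -70; v_5 = 227; …; v_{10} = -54124; v_{11} = 162389; v_{12} = -487150; v_{13} = 1461467.
(Characteristic roots are 1 and -3.)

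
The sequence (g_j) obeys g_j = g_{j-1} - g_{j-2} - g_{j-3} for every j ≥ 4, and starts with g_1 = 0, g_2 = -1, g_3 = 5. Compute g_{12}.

-22

g_4 = 6  g_5 = 2  g_6 = -9  g_7 = -17  g_8 = -10  g_9 = 16  g_{10} = 43  g_{11} = 37  g_{12} = -22.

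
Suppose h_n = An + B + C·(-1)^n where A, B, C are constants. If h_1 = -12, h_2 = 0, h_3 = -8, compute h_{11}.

8

Plug in n = 1, 2, 3: A + B - C = -12; 2A + B + C = 0; 3A + B - C = -8.
Subtracting the first from the second: A + 2C = 12.
Subtracting the second from the third: A - 2C = -8.
Solving: C = 5, A = 2, then B = -9.
Hence h_{11} = 2·11 + (-9) + 5·(-1) = 8.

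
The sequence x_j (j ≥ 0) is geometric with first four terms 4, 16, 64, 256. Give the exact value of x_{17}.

68719476736

Common ratio r = 4.
x_j = 4·4^(j-0).
x_{17} = 4·4^17 = 68719476736.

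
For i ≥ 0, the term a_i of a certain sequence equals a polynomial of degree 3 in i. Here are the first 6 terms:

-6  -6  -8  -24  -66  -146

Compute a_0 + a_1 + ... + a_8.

-1734

1st diffs: 0, -2, -16, -42, -80.
2nd diffs: -2, -14, -26, -38.
3rd diffs: -12, -12, -12 (constant).
Newton forward-difference form: a_i = -6 + (-2)·C(i,2) + (-12)·C(i,3).
Continuing: -276, -468, -734.
Summing i = 0..8 (9 terms) gives -1734.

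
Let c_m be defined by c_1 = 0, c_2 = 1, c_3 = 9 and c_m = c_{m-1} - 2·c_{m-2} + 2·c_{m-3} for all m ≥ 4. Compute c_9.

-45

Compute successive terms:
c_4 = 7  c_5 = -9  c_6 = -5  c_7 = 27  c_8 = 19  c_9 = -45.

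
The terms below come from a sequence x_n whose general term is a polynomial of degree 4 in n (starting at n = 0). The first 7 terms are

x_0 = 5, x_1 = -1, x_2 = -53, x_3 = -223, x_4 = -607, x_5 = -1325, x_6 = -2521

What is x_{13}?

1st diffs: -6, -52, -170, -384, -718, -1196.
2nd diffs: -46, -118, -214, -334, -478.
3rd diffs: -72, -96, -120, -144.
4th diffs: -24, -24, -24 (constant).
So x_n = -n^4 - 6n^3 + 2n^2 - n + 5.
Evaluating at n = 13 gives x_{13} = -41413.

-41413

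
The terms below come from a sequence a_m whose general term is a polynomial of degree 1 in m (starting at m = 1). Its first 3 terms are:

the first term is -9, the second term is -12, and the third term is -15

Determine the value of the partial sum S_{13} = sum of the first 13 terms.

-351

1st diffs: -3, -3 (constant).
So a_m = -3m - 6.
Continuing: …, -18, -21, -24, -27, …, a_{13} = -45.
Summing m = 1..13 (13 terms) gives -351.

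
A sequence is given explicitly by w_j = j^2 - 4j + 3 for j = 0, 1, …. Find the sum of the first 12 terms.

278

Over j = 0..11: Σj = 66, Σj² = 506.
Total = (1)·506 + (-4)·66 + (3)·12 = 278.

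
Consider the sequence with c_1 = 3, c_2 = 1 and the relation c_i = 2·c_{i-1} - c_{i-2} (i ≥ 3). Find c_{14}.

-23

c_3 = -1, c_4 = -3, c_5 = -5, …, c_{11} = -17, c_{12} = -19, c_{13} = -21, c_{14} = -23.
(Characteristic roots are 1 and 1.)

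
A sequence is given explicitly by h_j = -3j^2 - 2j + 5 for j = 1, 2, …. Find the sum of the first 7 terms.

Over j = 1..7: Σj = 28, Σj² = 140.
Total = (-3)·140 + (-2)·28 + (5)·7 = -441.

-441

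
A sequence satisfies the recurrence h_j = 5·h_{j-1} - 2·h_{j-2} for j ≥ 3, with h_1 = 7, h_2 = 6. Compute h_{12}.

Step forward from the initial values:
h_3 = 16; h_4 = 68; h_5 = 308; h_6 = 1404; h_7 = 6404; h_8 = 29212; h_9 = 133252; h_{10} = 607836; h_{11} = 2772676; h_{12} = 12647708.

12647708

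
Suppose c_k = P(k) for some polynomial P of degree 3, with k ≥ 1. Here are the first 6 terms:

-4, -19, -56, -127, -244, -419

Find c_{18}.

1st diffs: -15, -37, -71, -117, -175.
2nd diffs: -22, -34, -46, -58.
3rd diffs: -12, -12, -12 (constant).
So c_k = -2k^3 + k^2 - 4k + 1.
Evaluating at k = 18 gives c_{18} = -11411.

-11411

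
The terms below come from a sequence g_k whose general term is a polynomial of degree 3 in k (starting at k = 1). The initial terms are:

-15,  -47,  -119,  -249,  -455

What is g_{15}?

-10655

1st diffs: -32, -72, -130, -206.
2nd diffs: -40, -58, -76.
3rd diffs: -18, -18 (constant).
Newton forward-difference form: g_k = -15 + (-32)·C(k-1,1) + (-40)·C(k-1,2) + (-18)·C(k-1,3).
At k = 15: k-1 = 14, so g_{15} = -15 - 448 - 3640 - 6552 = -10655.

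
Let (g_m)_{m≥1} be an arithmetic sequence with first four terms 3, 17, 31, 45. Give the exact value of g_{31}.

Common difference d = 14.
g_m = 3 + (m - 1)·14.
g_{31} = 3 + 30·14 = 423.

423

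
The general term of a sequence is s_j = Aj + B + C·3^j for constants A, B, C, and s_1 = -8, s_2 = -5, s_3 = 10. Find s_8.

The three given values yield: A + B + 3C = -8; 2A + B + 9C = -5; 3A + B + 27C = 10.
Subtracting the first from the second: A + 6C = 3.
Subtracting the second from the third: A + 18C = 15.
Solving: C = 1, A = -3, then B = -8.
So s_j = -3·j + (-8) + 1·3^j; at j=8 this is 6529.

6529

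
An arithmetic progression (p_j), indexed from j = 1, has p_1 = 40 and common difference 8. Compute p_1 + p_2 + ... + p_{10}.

p_j = 40 + (j - 1)·8.
p_{10} = 112; S = 10·(40 + 112)/2 = 760.

760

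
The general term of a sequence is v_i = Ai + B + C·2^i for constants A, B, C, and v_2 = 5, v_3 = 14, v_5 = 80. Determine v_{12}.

12251

The three given values yield: 2A + B + 4C = 5; 3A + B + 8C = 14; 5A + B + 32C = 80.
Subtracting the first from the second: A + 4C = 9.
Subtracting the second from the third: 2A + 24C = 66.
Solving: C = 3, A = -3, then B = -1.
So v_i = -3·i + (-1) + 3·2^i; at i=12 this is 12251.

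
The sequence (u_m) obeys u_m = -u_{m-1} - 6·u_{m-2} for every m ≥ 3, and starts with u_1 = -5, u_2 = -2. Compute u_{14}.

449668

Step forward from the initial values:
u_3 = 32  u_4 = -20  u_5 = -172  …  u_{11} = -5212  u_{12} = -96188  u_{13} = 127460  u_{14} = 449668.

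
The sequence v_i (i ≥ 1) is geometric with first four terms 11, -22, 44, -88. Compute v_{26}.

-369098752

Common ratio r = -2.
v_i = 11·(-2)^(i-1).
v_{26} = 11·(-2)^25 = -369098752.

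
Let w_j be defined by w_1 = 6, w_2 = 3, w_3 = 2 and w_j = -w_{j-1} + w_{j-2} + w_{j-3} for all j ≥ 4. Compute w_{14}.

27

Compute successive terms:
w_4 = 7;  w_5 = -2;  w_6 = 11;  …;  w_{11} = -14;  w_{12} = 23;  w_{13} = -18;  w_{14} = 27.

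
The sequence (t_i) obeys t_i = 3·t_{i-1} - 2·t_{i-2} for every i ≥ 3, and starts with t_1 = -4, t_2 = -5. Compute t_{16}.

-32771

Step forward from the initial values:
t_3 = -7  t_4 = -11  t_5 = -19  …  t_{13} = -4099  t_{14} = -8195  t_{15} = -16387  t_{16} = -32771.
(Characteristic roots are 2 and 1.)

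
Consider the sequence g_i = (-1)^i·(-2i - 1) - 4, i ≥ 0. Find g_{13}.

23

(-1)^13 = -1; -2i - 1 at i=13 is -27; so g_{13} = 23.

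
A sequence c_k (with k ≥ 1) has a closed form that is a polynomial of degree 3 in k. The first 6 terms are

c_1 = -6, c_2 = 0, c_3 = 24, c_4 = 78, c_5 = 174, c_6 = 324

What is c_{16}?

1st diffs: 6, 24, 54, 96, 150.
2nd diffs: 18, 30, 42, 54.
3rd diffs: 12, 12, 12 (constant).
So c_k = 2k^3 - 3k^2 + k - 6.
Evaluating at k = 16 gives c_{16} = 7434.

7434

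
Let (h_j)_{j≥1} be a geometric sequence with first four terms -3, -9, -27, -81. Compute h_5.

-243

Common ratio r = 3.
h_j = (-3)·3^(j-1).
h_5 = (-3)·3^4 = -243.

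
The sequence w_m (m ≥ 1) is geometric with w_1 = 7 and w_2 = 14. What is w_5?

112

Common ratio r = 2.
w_m = 7·2^(m-1).
w_5 = 7·2^4 = 112.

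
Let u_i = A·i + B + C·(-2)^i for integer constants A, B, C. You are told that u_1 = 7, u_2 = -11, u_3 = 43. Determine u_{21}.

8388727

Plug in i = 1, 2, 3: A + B - 2C = 7; 2A + B + 4C = -11; 3A + B - 8C = 43.
Subtracting the first from the second: A + 6C = -18.
Subtracting the second from the third: A - 12C = 54.
Solving: C = -4, A = 6, then B = -7.
Hence u_{21} = 6·21 + (-7) + (-4)·(-2097152) = 8388727.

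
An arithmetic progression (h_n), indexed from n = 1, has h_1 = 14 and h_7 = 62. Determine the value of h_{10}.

Common difference d = (62 - 14) / (7 - 1) = 8.
h_n = 14 + (n - 1)·8.
h_{10} = 14 + 9·8 = 86.

86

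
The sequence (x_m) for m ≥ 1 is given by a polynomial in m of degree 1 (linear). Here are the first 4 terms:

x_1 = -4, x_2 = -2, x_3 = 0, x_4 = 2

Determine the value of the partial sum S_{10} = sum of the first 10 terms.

1st diffs: 2, 2, 2 (constant).
So x_m = 2m - 6.
Continuing: …, 4, 6, 8, 10, …, x_{10} = 14.
Summing m = 1..10 (10 terms) gives 50.

50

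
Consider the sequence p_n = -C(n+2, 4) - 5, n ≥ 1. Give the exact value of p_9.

C(11, 4) = 330, so p_9 = -335.

-335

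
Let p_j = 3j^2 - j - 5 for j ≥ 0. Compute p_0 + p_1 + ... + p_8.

Over j = 0..8: Σj = 36, Σj² = 204.
Total = (3)·204 + (-1)·36 + (-5)·9 = 531.

531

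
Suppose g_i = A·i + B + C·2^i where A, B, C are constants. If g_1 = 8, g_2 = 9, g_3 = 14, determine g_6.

At i = 1, 2, 3: A + B + 2C = 8; 2A + B + 4C = 9; 3A + B + 8C = 14.
Subtracting the first from the second: A + 2C = 1.
Subtracting the second from the third: A + 4C = 5.
Solving: C = 2, A = -3, then B = 7.
So g_i = -3·i + 7 + 2·2^i; at i=6 this is 117.

117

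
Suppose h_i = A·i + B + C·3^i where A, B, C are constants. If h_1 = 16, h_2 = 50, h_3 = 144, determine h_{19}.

5811307408

Plug in i = 1, 2, 3: A + B + 3C = 16; 2A + B + 9C = 50; 3A + B + 27C = 144.
Subtracting the first from the second: A + 6C = 34.
Subtracting the second from the third: A + 18C = 94.
Solving: C = 5, A = 4, then B = -3.
So h_i = 4·i + (-3) + 5·3^i; at i=19 this is 5811307408.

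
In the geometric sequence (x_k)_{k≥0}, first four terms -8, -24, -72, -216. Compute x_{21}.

-83682825624

Common ratio r = 3.
x_k = (-8)·3^(k-0).
x_{21} = (-8)·3^21 = -83682825624.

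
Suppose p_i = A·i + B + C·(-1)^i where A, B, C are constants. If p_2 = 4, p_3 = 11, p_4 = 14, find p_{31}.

Write the equations: 2A + B + C = 4; 3A + B - C = 11; 4A + B + C = 14.
Subtracting the first from the second: A - 2C = 7.
Subtracting the second from the third: A + 2C = 3.
Solving: C = -1, A = 5, then B = -5.
Therefore p_{31} = 155 + (-5) + (-1)·(-1) = 151.

151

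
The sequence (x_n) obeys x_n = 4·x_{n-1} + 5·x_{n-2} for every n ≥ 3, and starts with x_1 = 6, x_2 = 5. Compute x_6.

Applying the relation repeatedly:
x_3 = 50; x_4 = 225; x_5 = 1150; x_6 = 5725.
(Characteristic roots are 5 and -1.)

5725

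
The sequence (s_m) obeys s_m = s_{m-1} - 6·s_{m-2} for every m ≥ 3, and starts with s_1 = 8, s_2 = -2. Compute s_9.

s_3 = -50; s_4 = -38; s_5 = 262; s_6 = 490; s_7 = -1082; s_8 = -4022; s_9 = 2470.

2470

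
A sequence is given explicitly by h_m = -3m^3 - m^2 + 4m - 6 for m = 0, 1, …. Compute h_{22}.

-32346

h_{22} = -3·22^3 - 1·22^2 + 4·22 - 6 = -32346.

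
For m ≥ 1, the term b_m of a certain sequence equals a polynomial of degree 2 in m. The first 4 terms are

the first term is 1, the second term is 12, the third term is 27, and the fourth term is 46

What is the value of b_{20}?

894

1st diffs: 11, 15, 19.
2nd diffs: 4, 4 (constant).
Newton forward-difference form: b_m = 1 + 11·C(m-1,1) + 4·C(m-1,2).
At m = 20: m-1 = 19, so b_{20} = 1 + 209 + 684 = 894.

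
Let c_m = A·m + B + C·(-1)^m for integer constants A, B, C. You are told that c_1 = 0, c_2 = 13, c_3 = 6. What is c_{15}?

42

The three given values yield: A + B - C = 0; 2A + B + C = 13; 3A + B - C = 6.
Subtracting the first from the second: A + 2C = 13.
Subtracting the second from the third: A - 2C = -7.
Solving: C = 5, A = 3, then B = 2.
So c_m = 3·m + 2 + 5·(-1)^m; at m=15 this is 42.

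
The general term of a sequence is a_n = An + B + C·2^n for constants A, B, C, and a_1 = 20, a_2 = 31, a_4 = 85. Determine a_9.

At n = 1, 2, 4: A + B + 2C = 20; 2A + B + 4C = 31; 4A + B + 16C = 85.
Subtracting the first from the second: A + 2C = 11.
Subtracting the second from the third: 2A + 12C = 54.
Solving: C = 4, A = 3, then B = 9.
Therefore a_9 = 27 + 9 + 4·512 = 2084.

2084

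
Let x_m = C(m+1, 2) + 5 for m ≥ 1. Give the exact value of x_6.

26

C(7, 2) = 21, so x_6 = 26.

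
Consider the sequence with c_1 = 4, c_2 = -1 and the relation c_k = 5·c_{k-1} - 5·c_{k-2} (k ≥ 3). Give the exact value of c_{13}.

c_3 = -25;  c_4 = -120;  c_5 = -475;  …;  c_{10} = -310000;  c_{11} = -1121875;  c_{12} = -4059375;  c_{13} = -14687500.

-14687500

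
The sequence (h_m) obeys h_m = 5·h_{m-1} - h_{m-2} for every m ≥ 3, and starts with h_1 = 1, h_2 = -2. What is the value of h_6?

h_3 = -11, h_4 = -53, h_5 = -254, h_6 = -1217.

-1217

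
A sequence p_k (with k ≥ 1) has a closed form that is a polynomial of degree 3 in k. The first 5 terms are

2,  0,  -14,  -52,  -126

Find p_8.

-684

1st diffs: -2, -14, -38, -74.
2nd diffs: -12, -24, -36.
3rd diffs: -12, -12 (constant).
Newton forward-difference form: p_k = 2 + (-2)·C(k-1,1) + (-12)·C(k-1,2) + (-12)·C(k-1,3).
At k = 8: k-1 = 7, so p_8 = 2 - 14 - 252 - 420 = -684.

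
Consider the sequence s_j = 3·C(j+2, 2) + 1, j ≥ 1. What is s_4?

C(6, 2) = 15, so s_4 = 46.

46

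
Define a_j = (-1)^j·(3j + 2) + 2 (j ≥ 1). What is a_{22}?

(-1)^22 = 1; 3j + 2 at j=22 is 68; so a_{22} = 70.

70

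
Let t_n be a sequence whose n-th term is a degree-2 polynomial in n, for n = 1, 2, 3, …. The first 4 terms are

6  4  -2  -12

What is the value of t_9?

1st diffs: -2, -6, -10.
2nd diffs: -4, -4 (constant).
So t_n = -2n^2 + 4n + 4.
Evaluating at n = 9 gives t_9 = -122.

-122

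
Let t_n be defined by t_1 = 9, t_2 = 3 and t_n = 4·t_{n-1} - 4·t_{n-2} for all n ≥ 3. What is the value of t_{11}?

-67584

t_3 = -24; t_4 = -108; t_5 = -336; t_6 = -912; t_7 = -2304; t_8 = -5568; t_9 = -13056; t_{10} = -29952; t_{11} = -67584.
(Characteristic roots are 2 and 2.)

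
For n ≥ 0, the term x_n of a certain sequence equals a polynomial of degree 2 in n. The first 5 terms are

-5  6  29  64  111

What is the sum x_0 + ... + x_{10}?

1st diffs: 11, 23, 35, 47.
2nd diffs: 12, 12, 12 (constant).
Newton forward-difference form: x_n = -5 + 11·C(n,1) + 12·C(n,2).
Continuing: …, 170, 241, 324, 419, …, x_{10} = 645.
Summing n = 0..10 (11 terms) gives 2530.

2530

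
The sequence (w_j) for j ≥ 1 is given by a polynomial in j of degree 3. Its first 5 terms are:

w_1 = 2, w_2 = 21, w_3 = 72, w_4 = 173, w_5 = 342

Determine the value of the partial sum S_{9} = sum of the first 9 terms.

5658

1st diffs: 19, 51, 101, 169.
2nd diffs: 32, 50, 68.
3rd diffs: 18, 18 (constant).
So w_j = 3j^3 - 2j^2 + 4j - 3.
Continuing: 597, 956, 1437, 2058.
Summing j = 1..9 (9 terms) gives 5658.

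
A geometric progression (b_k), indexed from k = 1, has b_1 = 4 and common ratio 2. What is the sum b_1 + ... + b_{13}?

32764

b_k = 4·2^(k-1).
S = 4·(2^13 - 1)/(2 - 1) = 4·(8192 - 1)/(1) = 32764.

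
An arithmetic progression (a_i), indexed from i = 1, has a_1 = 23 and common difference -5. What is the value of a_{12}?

a_i = 23 + (i - 1)·(-5).
a_{12} = 23 + 11·(-5) = -32.

-32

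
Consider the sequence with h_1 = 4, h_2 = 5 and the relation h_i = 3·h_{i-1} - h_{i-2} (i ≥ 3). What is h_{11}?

23489

Applying the relation repeatedly:
h_3 = 11;  h_4 = 28;  h_5 = 73;  h_6 = 191;  h_7 = 500;  h_8 = 1309;  h_9 = 3427;  h_{10} = 8972;  h_{11} = 23489.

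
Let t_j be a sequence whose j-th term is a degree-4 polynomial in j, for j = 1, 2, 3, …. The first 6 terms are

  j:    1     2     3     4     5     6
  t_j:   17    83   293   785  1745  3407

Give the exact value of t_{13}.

1st diffs: 66, 210, 492, 960, 1662.
2nd diffs: 144, 282, 468, 702.
3rd diffs: 138, 186, 234.
4th diffs: 48, 48 (constant).
Newton forward-difference form: t_j = 17 + 66·C(j-1,1) + 144·C(j-1,2) + 138·C(j-1,3) + 48·C(j-1,4).
At j = 13: j-1 = 12, so t_{13} = 17 + 792 + 9504 + 30360 + 23760 = 64433.

64433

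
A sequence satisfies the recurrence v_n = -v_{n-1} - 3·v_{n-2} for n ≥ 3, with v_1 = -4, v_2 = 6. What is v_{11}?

-1074

Compute successive terms:
v_3 = 6; v_4 = -24; v_5 = 6; v_6 = 66; v_7 = -84; v_8 = -114; v_9 = 366; v_{10} = -24; v_{11} = -1074.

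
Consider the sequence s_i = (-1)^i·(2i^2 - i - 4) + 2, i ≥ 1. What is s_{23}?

(-1)^23 = -1; 2i^2 - i - 4 at i=23 is 1031; so s_{23} = -1029.

-1029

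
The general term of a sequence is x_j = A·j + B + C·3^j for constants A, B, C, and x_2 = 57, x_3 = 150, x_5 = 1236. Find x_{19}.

Plug in j = 2, 3, 5: 2A + B + 9C = 57; 3A + B + 27C = 150; 5A + B + 243C = 1236.
Subtracting the first from the second: A + 18C = 93.
Subtracting the second from the third: 2A + 216C = 1086.
Solving: C = 5, A = 3, then B = 6.
So x_j = 3·j + 6 + 5·3^j; at j=19 this is 5811307398.

5811307398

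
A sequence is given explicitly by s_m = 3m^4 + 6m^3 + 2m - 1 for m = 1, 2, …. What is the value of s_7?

s_7 = 3·7^4 + 6·7^3 + 2·7 - 1 = 9274.

9274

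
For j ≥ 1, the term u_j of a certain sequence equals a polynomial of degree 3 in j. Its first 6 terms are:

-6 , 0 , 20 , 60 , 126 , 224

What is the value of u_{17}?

5130

1st diffs: 6, 20, 40, 66, 98.
2nd diffs: 14, 20, 26, 32.
3rd diffs: 6, 6, 6 (constant).
So u_j = j^3 + j^2 - 4j - 4.
Evaluating at j = 17 gives u_{17} = 5130.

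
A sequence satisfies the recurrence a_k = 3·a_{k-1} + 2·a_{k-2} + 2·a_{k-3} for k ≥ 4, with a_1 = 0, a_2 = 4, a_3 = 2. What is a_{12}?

490730

a_4 = 14; a_5 = 54; a_6 = 194; a_7 = 718; a_8 = 2650; a_9 = 9774; a_{10} = 36058; a_{11} = 133022; a_{12} = 490730.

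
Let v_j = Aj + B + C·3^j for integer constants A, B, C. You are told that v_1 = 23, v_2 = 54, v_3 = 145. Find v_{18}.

Write the equations: A + B + 3C = 23; 2A + B + 9C = 54; 3A + B + 27C = 145.
Subtracting the first from the second: A + 6C = 31.
Subtracting the second from the third: A + 18C = 91.
Solving: C = 5, A = 1, then B = 7.
Therefore v_{18} = 18 + 7 + 5·387420489 = 1937102470.

1937102470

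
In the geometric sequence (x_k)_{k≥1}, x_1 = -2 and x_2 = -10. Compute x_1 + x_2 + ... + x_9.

Common ratio r = 5.
x_k = (-2)·5^(k-1).
S = (-2)·(5^9 - 1)/(5 - 1) = (-2)·(1953125 - 1)/(4) = -976562.

-976562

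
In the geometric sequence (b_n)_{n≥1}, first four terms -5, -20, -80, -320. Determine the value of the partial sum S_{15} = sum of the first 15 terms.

Common ratio r = 4.
b_n = (-5)·4^(n-1).
S = (-5)·(4^15 - 1)/(4 - 1) = (-5)·(1073741824 - 1)/(3) = -1789569705.

-1789569705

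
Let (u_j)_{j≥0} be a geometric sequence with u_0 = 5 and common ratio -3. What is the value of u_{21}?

u_j = 5·(-3)^(j-0).
u_{21} = 5·(-3)^21 = -52301766015.

-52301766015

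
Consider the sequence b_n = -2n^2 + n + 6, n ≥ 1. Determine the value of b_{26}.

-1320

b_{26} = -2·26^2 + 1·26 + 6 = -1320.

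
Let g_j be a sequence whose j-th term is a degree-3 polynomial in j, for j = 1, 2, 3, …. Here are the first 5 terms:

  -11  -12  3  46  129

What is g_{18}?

1st diffs: -1, 15, 43, 83.
2nd diffs: 16, 28, 40.
3rd diffs: 12, 12 (constant).
Newton forward-difference form: g_j = -11 + (-1)·C(j-1,1) + 16·C(j-1,2) + 12·C(j-1,3).
At j = 18: j-1 = 17, so g_{18} = -11 - 17 + 2176 + 8160 = 10308.

10308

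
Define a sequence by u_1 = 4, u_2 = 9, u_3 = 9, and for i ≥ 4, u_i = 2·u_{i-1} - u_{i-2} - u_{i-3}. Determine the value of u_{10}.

Compute successive terms:
u_4 = 5; u_5 = -8; u_6 = -30; u_7 = -57; u_8 = -76; u_9 = -65; u_{10} = 3.

3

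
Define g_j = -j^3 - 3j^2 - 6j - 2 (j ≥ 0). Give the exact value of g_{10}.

g_{10} = -1·10^3 - 3·10^2 - 6·10 - 2 = -1362.

-1362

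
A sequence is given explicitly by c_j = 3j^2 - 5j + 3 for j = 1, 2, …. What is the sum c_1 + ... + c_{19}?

6517

Over j = 1..19: Σj = 190, Σj² = 2470.
Total = (3)·2470 + (-5)·190 + (3)·19 = 6517.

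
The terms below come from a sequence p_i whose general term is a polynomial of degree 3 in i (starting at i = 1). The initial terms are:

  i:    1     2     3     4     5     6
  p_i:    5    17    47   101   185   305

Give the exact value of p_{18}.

1st diffs: 12, 30, 54, 84, 120.
2nd diffs: 18, 24, 30, 36.
3rd diffs: 6, 6, 6 (constant).
Newton forward-difference form: p_i = 5 + 12·C(i-1,1) + 18·C(i-1,2) + 6·C(i-1,3).
At i = 18: i-1 = 17, so p_{18} = 5 + 204 + 2448 + 4080 = 6737.

6737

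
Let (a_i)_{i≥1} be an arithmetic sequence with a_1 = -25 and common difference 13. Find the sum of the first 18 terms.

a_i = -25 + (i - 1)·13.
a_{18} = 196; S = 18·(-25 + 196)/2 = 1539.

1539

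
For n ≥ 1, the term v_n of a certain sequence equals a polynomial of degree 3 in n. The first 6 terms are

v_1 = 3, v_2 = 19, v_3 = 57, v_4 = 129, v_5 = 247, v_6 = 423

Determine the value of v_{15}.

6597

1st diffs: 16, 38, 72, 118, 176.
2nd diffs: 22, 34, 46, 58.
3rd diffs: 12, 12, 12 (constant).
Newton forward-difference form: v_n = 3 + 16·C(n-1,1) + 22·C(n-1,2) + 12·C(n-1,3).
At n = 15: n-1 = 14, so v_{15} = 3 + 224 + 2002 + 4368 = 6597.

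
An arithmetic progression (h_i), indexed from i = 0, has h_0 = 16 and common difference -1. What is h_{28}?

-12

h_i = 16 + (i - 0)·(-1).
h_{28} = 16 + 28·(-1) = -12.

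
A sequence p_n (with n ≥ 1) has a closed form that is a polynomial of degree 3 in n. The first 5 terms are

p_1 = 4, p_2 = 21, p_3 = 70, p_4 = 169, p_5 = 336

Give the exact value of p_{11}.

1st diffs: 17, 49, 99, 167.
2nd diffs: 32, 50, 68.
3rd diffs: 18, 18 (constant).
Newton forward-difference form: p_n = 4 + 17·C(n-1,1) + 32·C(n-1,2) + 18·C(n-1,3).
At n = 11: n-1 = 10, so p_{11} = 4 + 170 + 1440 + 2160 = 3774.

3774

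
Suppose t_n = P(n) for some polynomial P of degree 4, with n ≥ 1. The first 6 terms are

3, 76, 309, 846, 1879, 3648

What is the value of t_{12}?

1st diffs: 73, 233, 537, 1033, 1769.
2nd diffs: 160, 304, 496, 736.
3rd diffs: 144, 192, 240.
4th diffs: 48, 48 (constant).
Newton forward-difference form: t_n = 3 + 73·C(n-1,1) + 160·C(n-1,2) + 144·C(n-1,3) + 48·C(n-1,4).
At n = 12: n-1 = 11, so t_{12} = 3 + 803 + 8800 + 23760 + 15840 = 49206.

49206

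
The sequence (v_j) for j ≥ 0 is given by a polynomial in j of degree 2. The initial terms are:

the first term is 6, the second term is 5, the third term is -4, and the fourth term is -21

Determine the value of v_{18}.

-1236

1st diffs: -1, -9, -17.
2nd diffs: -8, -8 (constant).
So v_j = -4j^2 + 3j + 6.
Evaluating at j = 18 gives v_{18} = -1236.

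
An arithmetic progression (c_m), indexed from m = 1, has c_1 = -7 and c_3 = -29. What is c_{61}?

Common difference d = (-29 - (-7)) / (3 - 1) = -11.
c_m = -7 + (m - 1)·(-11).
c_{61} = -7 + 60·(-11) = -667.

-667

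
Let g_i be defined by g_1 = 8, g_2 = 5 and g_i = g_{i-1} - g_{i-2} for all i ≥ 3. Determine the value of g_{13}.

8

Compute successive terms:
g_3 = -3, g_4 = -8, g_5 = -5, …, g_{10} = -8, g_{11} = -5, g_{12} = 3, g_{13} = 8.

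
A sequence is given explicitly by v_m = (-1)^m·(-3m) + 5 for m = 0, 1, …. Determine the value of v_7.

26

(-1)^7 = -1; -3m at m=7 is -21; so v_7 = 26.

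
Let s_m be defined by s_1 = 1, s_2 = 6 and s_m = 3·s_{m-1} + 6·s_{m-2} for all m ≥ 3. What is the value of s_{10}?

749412

s_3 = 24; s_4 = 108; s_5 = 468; s_6 = 2052; s_7 = 8964; s_8 = 39204; s_9 = 171396; s_{10} = 749412.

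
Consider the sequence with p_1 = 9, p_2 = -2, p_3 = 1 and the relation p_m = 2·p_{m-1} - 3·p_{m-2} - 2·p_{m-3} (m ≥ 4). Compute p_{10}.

Applying the relation repeatedly:
p_4 = -10  p_5 = -19  p_6 = -10  p_7 = 57  p_8 = 182  p_9 = 213  p_{10} = -234.

-234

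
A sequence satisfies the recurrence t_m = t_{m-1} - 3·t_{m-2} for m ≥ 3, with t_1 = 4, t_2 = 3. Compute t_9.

t_3 = -9; t_4 = -18; t_5 = 9; t_6 = 63; t_7 = 36; t_8 = -153; t_9 = -261.

-261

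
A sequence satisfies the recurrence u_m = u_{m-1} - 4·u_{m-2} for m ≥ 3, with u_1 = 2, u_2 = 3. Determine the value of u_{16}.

66559

Applying the relation repeatedly:
u_3 = -5; u_4 = -17; u_5 = 3; …; u_{13} = -8605; u_{14} = -10713; u_{15} = 23707; u_{16} = 66559.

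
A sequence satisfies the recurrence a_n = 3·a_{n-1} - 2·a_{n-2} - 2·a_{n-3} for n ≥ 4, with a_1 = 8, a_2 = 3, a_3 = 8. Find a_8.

Step forward from the initial values:
a_4 = 2  a_5 = -16  a_6 = -68  a_7 = -176  a_8 = -360.

-360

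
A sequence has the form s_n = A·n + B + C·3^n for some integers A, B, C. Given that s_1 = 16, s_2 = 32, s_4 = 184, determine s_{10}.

Write the equations: A + B + 3C = 16; 2A + B + 9C = 32; 4A + B + 81C = 184.
Subtracting the first from the second: A + 6C = 16.
Subtracting the second from the third: 2A + 72C = 152.
Solving: C = 2, A = 4, then B = 6.
Hence s_{10} = 4·10 + 6 + 2·59049 = 118144.

118144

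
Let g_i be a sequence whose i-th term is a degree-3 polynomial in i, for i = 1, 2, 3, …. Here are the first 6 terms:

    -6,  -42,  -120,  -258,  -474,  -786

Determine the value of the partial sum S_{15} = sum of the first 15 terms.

-47550

1st diffs: -36, -78, -138, -216, -312.
2nd diffs: -42, -60, -78, -96.
3rd diffs: -18, -18, -18 (constant).
So g_i = -3i^3 - 3i^2 - 6i + 6.
Continuing: …, -1212, -1770, -2478, -3354, …, g_{15} = -10884.
Summing i = 1..15 (15 terms) gives -47550.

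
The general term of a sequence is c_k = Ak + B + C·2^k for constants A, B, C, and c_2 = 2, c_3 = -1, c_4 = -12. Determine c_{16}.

-130992

Plug in k = 2, 3, 4: 2A + B + 4C = 2; 3A + B + 8C = -1; 4A + B + 16C = -12.
Subtracting the first from the second: A + 4C = -3.
Subtracting the second from the third: A + 8C = -11.
Solving: C = -2, A = 5, then B = 0.
Hence c_{16} = 5·16 + 0 + (-2)·65536 = -130992.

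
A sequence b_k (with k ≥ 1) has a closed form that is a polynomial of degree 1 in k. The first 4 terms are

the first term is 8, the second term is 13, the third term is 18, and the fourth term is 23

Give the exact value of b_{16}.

83

1st diffs: 5, 5, 5 (constant).
So b_k = 5k + 3.
Evaluating at k = 16 gives b_{16} = 83.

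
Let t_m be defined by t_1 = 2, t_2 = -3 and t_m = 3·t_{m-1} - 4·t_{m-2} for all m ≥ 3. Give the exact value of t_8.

t_3 = -17; t_4 = -39; t_5 = -49; t_6 = 9; t_7 = 223; t_8 = 633.

633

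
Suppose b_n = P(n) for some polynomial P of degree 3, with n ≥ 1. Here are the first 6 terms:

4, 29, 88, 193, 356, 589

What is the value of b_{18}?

1st diffs: 25, 59, 105, 163, 233.
2nd diffs: 34, 46, 58, 70.
3rd diffs: 12, 12, 12 (constant).
So b_n = 2n^3 + 5n^2 - 4n + 1.
Evaluating at n = 18 gives b_{18} = 13213.

13213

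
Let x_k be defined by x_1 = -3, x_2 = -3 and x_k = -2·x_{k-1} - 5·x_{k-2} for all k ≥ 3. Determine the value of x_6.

237

x_3 = 21, x_4 = -27, x_5 = -51, x_6 = 237.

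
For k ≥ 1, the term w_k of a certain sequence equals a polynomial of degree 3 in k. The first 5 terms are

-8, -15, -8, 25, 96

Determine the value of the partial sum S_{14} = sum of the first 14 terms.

16359

1st diffs: -7, 7, 33, 71.
2nd diffs: 14, 26, 38.
3rd diffs: 12, 12 (constant).
Newton forward-difference form: w_k = -8 + (-7)·C(k-1,1) + 14·C(k-1,2) + 12·C(k-1,3).
Continuing: …, 217, 400, 657, 1000, …, w_{14} = 4425.
Summing k = 1..14 (14 terms) gives 16359.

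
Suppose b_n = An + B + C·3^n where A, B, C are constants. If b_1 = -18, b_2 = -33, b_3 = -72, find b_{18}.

-774841041

Plug in n = 1, 2, 3: A + B + 3C = -18; 2A + B + 9C = -33; 3A + B + 27C = -72.
Subtracting the first from the second: A + 6C = -15.
Subtracting the second from the third: A + 18C = -39.
Solving: C = -2, A = -3, then B = -9.
Therefore b_{18} = -54 + (-9) + (-2)·387420489 = -774841041.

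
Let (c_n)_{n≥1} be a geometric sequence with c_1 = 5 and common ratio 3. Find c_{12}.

c_n = 5·3^(n-1).
c_{12} = 5·3^11 = 885735.

885735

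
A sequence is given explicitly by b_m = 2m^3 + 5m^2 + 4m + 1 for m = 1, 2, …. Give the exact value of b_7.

960

b_7 = 2·7^3 + 5·7^2 + 4·7 + 1 = 960.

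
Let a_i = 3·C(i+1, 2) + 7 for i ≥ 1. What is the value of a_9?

C(10, 2) = 45, so a_9 = 142.

142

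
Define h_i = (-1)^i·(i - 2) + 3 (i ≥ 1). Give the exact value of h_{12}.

(-1)^12 = 1; i - 2 at i=12 is 10; so h_{12} = 13.

13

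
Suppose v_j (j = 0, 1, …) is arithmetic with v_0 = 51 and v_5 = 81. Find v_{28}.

Common difference d = (81 - 51) / (5 - 0) = 6.
v_j = 51 + (j - 0)·6.
v_{28} = 51 + 28·6 = 219.

219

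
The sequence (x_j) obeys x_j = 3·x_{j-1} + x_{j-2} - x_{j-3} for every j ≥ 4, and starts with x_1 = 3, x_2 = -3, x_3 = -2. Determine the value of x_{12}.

Step forward from the initial values:
x_4 = -12  x_5 = -35  x_6 = -115  x_7 = -368  x_8 = -1184  x_9 = -3805  x_{10} = -12231  x_{11} = -39314  x_{12} = -126368.

-126368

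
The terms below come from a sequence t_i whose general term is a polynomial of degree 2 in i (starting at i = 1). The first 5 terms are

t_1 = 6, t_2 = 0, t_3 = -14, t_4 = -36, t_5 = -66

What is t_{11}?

1st diffs: -6, -14, -22, -30.
2nd diffs: -8, -8, -8 (constant).
Newton forward-difference form: t_i = 6 + (-6)·C(i-1,1) + (-8)·C(i-1,2).
At i = 11: i-1 = 10, so t_{11} = 6 - 60 - 360 = -414.

-414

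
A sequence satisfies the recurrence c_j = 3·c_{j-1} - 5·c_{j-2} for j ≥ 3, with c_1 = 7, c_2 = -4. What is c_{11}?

Applying the relation repeatedly:
c_3 = -47, c_4 = -121, c_5 = -128, c_6 = 221, c_7 = 1303, c_8 = 2804, c_9 = 1897, c_{10} = -8329, c_{11} = -34472.

-34472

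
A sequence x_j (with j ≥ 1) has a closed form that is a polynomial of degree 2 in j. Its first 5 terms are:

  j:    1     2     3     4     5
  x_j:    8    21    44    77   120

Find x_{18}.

1st diffs: 13, 23, 33, 43.
2nd diffs: 10, 10, 10 (constant).
So x_j = 5j^2 - 2j + 5.
Evaluating at j = 18 gives x_{18} = 1589.

1589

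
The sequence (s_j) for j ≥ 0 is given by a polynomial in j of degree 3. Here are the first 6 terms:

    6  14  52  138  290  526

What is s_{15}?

11466

1st diffs: 8, 38, 86, 152, 236.
2nd diffs: 30, 48, 66, 84.
3rd diffs: 18, 18, 18 (constant).
So s_j = 3j^3 + 6j^2 - j + 6.
Evaluating at j = 15 gives s_{15} = 11466.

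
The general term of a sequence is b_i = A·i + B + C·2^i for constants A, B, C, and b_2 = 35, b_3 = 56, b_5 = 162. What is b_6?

295

Write the equations: 2A + B + 4C = 35; 3A + B + 8C = 56; 5A + B + 32C = 162.
Subtracting the first from the second: A + 4C = 21.
Subtracting the second from the third: 2A + 24C = 106.
Solving: C = 4, A = 5, then B = 9.
Hence b_6 = 5·6 + 9 + 4·64 = 295.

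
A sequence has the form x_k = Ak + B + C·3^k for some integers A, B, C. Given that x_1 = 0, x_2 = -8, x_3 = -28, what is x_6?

Write the equations: A + B + 3C = 0; 2A + B + 9C = -8; 3A + B + 27C = -28.
Subtracting the first from the second: A + 6C = -8.
Subtracting the second from the third: A + 18C = -20.
Solving: C = -1, A = -2, then B = 5.
So x_k = -2·k + 5 + (-1)·3^k; at k=6 this is -736.

-736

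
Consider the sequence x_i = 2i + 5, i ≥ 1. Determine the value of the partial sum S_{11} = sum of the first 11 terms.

Over i = 1..11: Σi = 66.
Total = (2)·66 + (5)·11 = 187.

187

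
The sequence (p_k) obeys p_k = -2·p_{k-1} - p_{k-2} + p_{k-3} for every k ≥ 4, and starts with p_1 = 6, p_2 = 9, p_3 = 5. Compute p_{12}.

Compute successive terms:
p_4 = -13, p_5 = 30, p_6 = -42, p_7 = 41, p_8 = -10, p_9 = -63, p_{10} = 177, p_{11} = -301, p_{12} = 362.

362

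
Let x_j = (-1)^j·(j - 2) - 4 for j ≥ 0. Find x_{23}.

(-1)^23 = -1; j - 2 at j=23 is 21; so x_{23} = -25.

-25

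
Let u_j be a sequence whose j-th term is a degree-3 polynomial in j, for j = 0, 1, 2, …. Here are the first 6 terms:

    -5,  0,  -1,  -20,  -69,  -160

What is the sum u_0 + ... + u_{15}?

1st diffs: 5, -1, -19, -49, -91.
2nd diffs: -6, -18, -30, -42.
3rd diffs: -12, -12, -12 (constant).
Newton forward-difference form: u_j = -5 + 5·C(j,1) + (-6)·C(j,2) + (-12)·C(j,3).
Continuing: …, -305, -516, -805, -1184, …, u_{15} = -6020.
Summing j = 0..15 (16 terms) gives -24680.

-24680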